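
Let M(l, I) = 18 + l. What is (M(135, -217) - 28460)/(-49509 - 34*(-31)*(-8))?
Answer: 28307/57941 ≈ 0.48855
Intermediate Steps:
(M(135, -217) - 28460)/(-49509 - 34*(-31)*(-8)) = ((18 + 135) - 28460)/(-49509 - 34*(-31)*(-8)) = (153 - 28460)/(-49509 + 1054*(-8)) = -28307/(-49509 - 8432) = -28307/(-57941) = -28307*(-1/57941) = 28307/57941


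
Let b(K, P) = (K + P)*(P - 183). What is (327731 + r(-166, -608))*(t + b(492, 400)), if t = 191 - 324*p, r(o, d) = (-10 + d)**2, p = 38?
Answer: 128761932165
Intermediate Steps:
b(K, P) = (-183 + P)*(K + P) (b(K, P) = (K + P)*(-183 + P) = (-183 + P)*(K + P))
t = -12121 (t = 191 - 324*38 = 191 - 12312 = -12121)
(327731 + r(-166, -608))*(t + b(492, 400)) = (327731 + (-10 - 608)**2)*(-12121 + (400**2 - 183*492 - 183*400 + 492*400)) = (327731 + (-618)**2)*(-12121 + (160000 - 90036 - 73200 + 196800)) = (327731 + 381924)*(-12121 + 193564) = 709655*181443 = 128761932165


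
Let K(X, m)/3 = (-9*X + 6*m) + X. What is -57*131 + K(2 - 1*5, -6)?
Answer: -7503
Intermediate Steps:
K(X, m) = -24*X + 18*m (K(X, m) = 3*((-9*X + 6*m) + X) = 3*(-8*X + 6*m) = -24*X + 18*m)
-57*131 + K(2 - 1*5, -6) = -57*131 + (-24*(2 - 1*5) + 18*(-6)) = -7467 + (-24*(2 - 5) - 108) = -7467 + (-24*(-3) - 108) = -7467 + (72 - 108) = -7467 - 36 = -7503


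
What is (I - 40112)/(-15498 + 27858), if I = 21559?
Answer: -18553/12360 ≈ -1.5011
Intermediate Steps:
(I - 40112)/(-15498 + 27858) = (21559 - 40112)/(-15498 + 27858) = -18553/12360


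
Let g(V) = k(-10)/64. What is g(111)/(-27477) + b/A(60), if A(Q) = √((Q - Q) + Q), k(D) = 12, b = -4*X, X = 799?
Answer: -1/146544 - 1598*√15/15 ≈ -412.60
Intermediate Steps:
b = -3196 (b = -4*799 = -3196)
g(V) = 3/16 (g(V) = 12/64 = 12*(1/64) = 3/16)
A(Q) = √Q (A(Q) = √(0 + Q) = √Q)
g(111)/(-27477) + b/A(60) = (3/16)/(-27477) - 3196*√15/30 = (3/16)*(-1/27477) - 3196*√15/30 = -1/146544 - 1598*√15/15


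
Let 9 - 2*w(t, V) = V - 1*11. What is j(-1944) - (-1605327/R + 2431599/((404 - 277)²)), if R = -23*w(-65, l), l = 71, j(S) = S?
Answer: 238298441/370967 ≈ 642.37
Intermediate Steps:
w(t, V) = 10 - V/2 (w(t, V) = 9/2 - (V - 1*11)/2 = 9/2 - (V - 11)/2 = 9/2 - (-11 + V)/2 = 9/2 + (11/2 - V/2) = 10 - V/2)
R = 1173/2 (R = -23*(10 - ½*71) = -23*(10 - 71/2) = -23*(-51/2) = 1173/2 ≈ 586.50)
j(-1944) - (-1605327/R + 2431599/((404 - 277)²)) = -1944 - (-1605327/1173/2 + 2431599/((404 - 277)²)) = -1944 - (-1605327*2/1173 + 2431599/(127²)) = -1944 - (-62954/23 + 2431599/16129) = -1944 - 1*(-959458289/370967) = -1944 + 959458289/370967 = 238298441/370967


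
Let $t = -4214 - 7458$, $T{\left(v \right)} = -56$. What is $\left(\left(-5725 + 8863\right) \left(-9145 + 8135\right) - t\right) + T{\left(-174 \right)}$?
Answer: $-3157764$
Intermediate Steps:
$t = -11672$
$\left(\left(-5725 + 8863\right) \left(-9145 + 8135\right) - t\right) + T{\left(-174 \right)} = \left(\left(-5725 + 8863\right) \left(-9145 + 8135\right) - -11672\right) - 56 = \left(3138 \left(-1010\right) + 11672\right) - 56 = \left(-3169380 + 11672\right) - 56 = -3157708 - 56 = -3157764$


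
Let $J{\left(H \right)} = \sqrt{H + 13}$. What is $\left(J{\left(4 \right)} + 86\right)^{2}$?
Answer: $\left(86 + \sqrt{17}\right)^{2} \approx 8122.2$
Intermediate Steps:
$J{\left(H \right)} = \sqrt{13 + H}$
$\left(J{\left(4 \right)} + 86\right)^{2} = \left(\sqrt{13 + 4} + 86\right)^{2} = \left(\sqrt{17} + 86\right)^{2} = \left(86 + \sqrt{17}\right)^{2}$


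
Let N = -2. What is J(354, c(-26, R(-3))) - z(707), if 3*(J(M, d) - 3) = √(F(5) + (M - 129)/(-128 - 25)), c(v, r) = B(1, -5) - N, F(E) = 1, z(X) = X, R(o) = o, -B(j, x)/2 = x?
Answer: -704 + 2*I*√34/51 ≈ -704.0 + 0.22866*I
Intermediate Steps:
B(j, x) = -2*x
c(v, r) = 12 (c(v, r) = -2*(-5) - 1*(-2) = 10 + 2 = 12)
J(M, d) = 3 + √(94/51 - M/153)/3 (J(M, d) = 3 + √(1 + (M - 129)/(-128 - 25))/3 = 3 + √(1 + (-129 + M)/(-153))/3 = 3 + √(1 + (-129 + M)*(-1/153))/3 = 3 + √(1 + (43/51 - M/153))/3 = 3 + √(94/51 - M/153)/3)
J(354, c(-26, R(-3))) - z(707) = (3 + √(4794 - 17*354)/153) - 1*707 = (3 + √(4794 - 6018)/153) - 707 = (3 + √(-1224)/153) - 707 = (3 + (6*I*√34)/153) - 707 = (3 + 2*I*√34/51) - 707 = -704 + 2*I*√34/51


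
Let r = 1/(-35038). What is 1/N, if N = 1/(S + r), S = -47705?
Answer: -1671487791/35038 ≈ -47705.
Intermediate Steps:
r = -1/35038 ≈ -2.8540e-5
N = -35038/1671487791 (N = 1/(-47705 - 1/35038) = 1/(-1671487791/35038) = -35038/1671487791 ≈ -2.0962e-5)
1/N = 1/(-35038/1671487791) = -1671487791/35038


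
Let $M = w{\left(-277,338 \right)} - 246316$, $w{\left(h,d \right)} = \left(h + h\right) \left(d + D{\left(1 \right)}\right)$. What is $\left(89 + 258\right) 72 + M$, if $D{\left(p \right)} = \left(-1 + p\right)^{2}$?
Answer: $-408584$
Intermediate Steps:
$w{\left(h,d \right)} = 2 d h$ ($w{\left(h,d \right)} = \left(h + h\right) \left(d + \left(-1 + 1\right)^{2}\right) = 2 h \left(d + 0^{2}\right) = 2 h \left(d + 0\right) = 2 h d = 2 d h$)
$M = -433568$ ($M = 2 \cdot 338 \left(-277\right) - 246316 = -187252 - 246316 = -433568$)
$\left(89 + 258\right) 72 + M = \left(89 + 258\right) 72 - 433568 = 347 \cdot 72 - 433568 = 24984 - 433568 = -408584$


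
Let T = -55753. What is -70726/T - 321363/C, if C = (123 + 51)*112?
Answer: -787554431/51738784 ≈ -15.222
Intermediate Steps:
C = 19488 (C = 174*112 = 19488)
-70726/T - 321363/C = -70726/(-55753) - 321363/19488 = -70726*(-1/55753) - 321363*1/19488 = 70726/55753 - 15303/928 = -787554431/51738784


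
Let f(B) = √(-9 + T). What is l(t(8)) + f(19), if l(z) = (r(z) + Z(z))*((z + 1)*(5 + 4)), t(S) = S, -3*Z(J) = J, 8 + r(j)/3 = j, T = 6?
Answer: -216 + I*√3 ≈ -216.0 + 1.732*I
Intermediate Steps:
r(j) = -24 + 3*j
Z(J) = -J/3
f(B) = I*√3 (f(B) = √(-9 + 6) = √(-3) = I*√3)
l(z) = (-24 + 8*z/3)*(9 + 9*z) (l(z) = ((-24 + 3*z) - z/3)*((z + 1)*(5 + 4)) = (-24 + 8*z/3)*((1 + z)*9) = (-24 + 8*z/3)*(9 + 9*z))
l(t(8)) + f(19) = (-216 - 192*8 + 24*8²) + I*√3 = (-216 - 1536 + 24*64) + I*√3 = (-216 - 1536 + 1536) + I*√3 = -216 + I*√3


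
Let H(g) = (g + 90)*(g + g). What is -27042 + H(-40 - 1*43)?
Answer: -28204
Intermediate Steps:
H(g) = 2*g*(90 + g) (H(g) = (90 + g)*(2*g) = 2*g*(90 + g))
-27042 + H(-40 - 1*43) = -27042 + 2*(-40 - 1*43)*(90 + (-40 - 1*43)) = -27042 + 2*(-40 - 43)*(90 + (-40 - 43)) = -27042 + 2*(-83)*(90 - 83) = -27042 + 2*(-83)*7 = -27042 - 1162 = -28204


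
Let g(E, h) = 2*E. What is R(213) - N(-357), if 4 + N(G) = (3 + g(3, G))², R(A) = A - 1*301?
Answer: -165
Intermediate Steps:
R(A) = -301 + A (R(A) = A - 301 = -301 + A)
N(G) = 77 (N(G) = -4 + (3 + 2*3)² = -4 + (3 + 6)² = -4 + 9² = -4 + 81 = 77)
R(213) - N(-357) = (-301 + 213) - 1*77 = -88 - 77 = -165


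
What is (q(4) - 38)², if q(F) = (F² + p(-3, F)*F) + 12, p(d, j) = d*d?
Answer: 676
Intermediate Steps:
p(d, j) = d²
q(F) = 12 + F² + 9*F (q(F) = (F² + (-3)²*F) + 12 = (F² + 9*F) + 12 = 12 + F² + 9*F)
(q(4) - 38)² = ((12 + 4² + 9*4) - 38)² = ((12 + 16 + 36) - 38)² = (64 - 38)² = 26² = 676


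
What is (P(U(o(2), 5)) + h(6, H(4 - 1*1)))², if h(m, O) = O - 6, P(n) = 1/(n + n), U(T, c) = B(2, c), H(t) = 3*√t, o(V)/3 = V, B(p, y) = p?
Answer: 961/16 - 69*√3/2 ≈ 0.30675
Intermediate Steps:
o(V) = 3*V
U(T, c) = 2
P(n) = 1/(2*n)
h(m, O) = -6 + O
(P(U(o(2), 5)) + h(6, H(4 - 1*1)))² = ((½)/2 + (-6 + 3*√(4 - 1*1)))² = ((½)*(½) + (-6 + 3*√(4 - 1)))² = (¼ + (-6 + 3*√3))² = (-23/4 + 3*√3)²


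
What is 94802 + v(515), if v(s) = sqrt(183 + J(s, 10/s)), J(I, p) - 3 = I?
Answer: 94802 + sqrt(701) ≈ 94829.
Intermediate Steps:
J(I, p) = 3 + I
v(s) = sqrt(186 + s) (v(s) = sqrt(183 + (3 + s)) = sqrt(186 + s))
94802 + v(515) = 94802 + sqrt(186 + 515) = 94802 + sqrt(701)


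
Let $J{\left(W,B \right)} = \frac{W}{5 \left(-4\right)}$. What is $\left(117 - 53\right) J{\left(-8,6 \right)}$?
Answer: $\frac{128}{5} \approx 25.6$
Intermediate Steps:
$J{\left(W,B \right)} = - \frac{W}{20}$ ($J{\left(W,B \right)} = \frac{W}{-20} = W \left(- \frac{1}{20}\right) = - \frac{W}{20}$)
$\left(117 - 53\right) J{\left(-8,6 \right)} = \left(117 - 53\right) \left(\left(- \frac{1}{20}\right) \left(-8\right)\right) = 64 \cdot \frac{2}{5} = \frac{128}{5}$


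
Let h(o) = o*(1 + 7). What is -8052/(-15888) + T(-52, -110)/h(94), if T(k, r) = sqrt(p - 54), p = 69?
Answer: 671/1324 + sqrt(15)/752 ≈ 0.51195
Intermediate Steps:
h(o) = 8*o (h(o) = o*8 = 8*o)
T(k, r) = sqrt(15) (T(k, r) = sqrt(69 - 54) = sqrt(15))
-8052/(-15888) + T(-52, -110)/h(94) = -8052/(-15888) + sqrt(15)/((8*94)) = -8052*(-1/15888) + sqrt(15)/752 = 671/1324 + sqrt(15)*(1/752) = 671/1324 + sqrt(15)/752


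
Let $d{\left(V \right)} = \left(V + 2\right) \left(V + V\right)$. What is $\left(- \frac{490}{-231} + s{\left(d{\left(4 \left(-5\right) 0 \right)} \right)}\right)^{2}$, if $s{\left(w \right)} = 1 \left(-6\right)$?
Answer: $\frac{16384}{1089} \approx 15.045$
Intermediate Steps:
$d{\left(V \right)} = 2 V \left(2 + V\right)$ ($d{\left(V \right)} = \left(2 + V\right) 2 V = 2 V \left(2 + V\right)$)
$s{\left(w \right)} = -6$
$\left(- \frac{490}{-231} + s{\left(d{\left(4 \left(-5\right) 0 \right)} \right)}\right)^{2} = \left(- \frac{490}{-231} - 6\right)^{2} = \left(\left(-490\right) \left(- \frac{1}{231}\right) - 6\right)^{2} = \left(\frac{70}{33} - 6\right)^{2} = \left(- \frac{128}{33}\right)^{2} = \frac{16384}{1089}$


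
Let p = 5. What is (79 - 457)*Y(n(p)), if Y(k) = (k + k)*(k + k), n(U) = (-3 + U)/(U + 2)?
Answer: -864/7 ≈ -123.43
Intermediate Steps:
n(U) = (-3 + U)/(2 + U)
Y(k) = 4*k**2 (Y(k) = (2*k)*(2*k) = 4*k**2)
(79 - 457)*Y(n(p)) = (79 - 457)*(4*((-3 + 5)/(2 + 5))**2) = -1512*(2/7)**2 = -1512*4/49 = -378*16/49 = -864/7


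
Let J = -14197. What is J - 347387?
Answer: -361584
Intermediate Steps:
J - 347387 = -14197 - 347387 = -361584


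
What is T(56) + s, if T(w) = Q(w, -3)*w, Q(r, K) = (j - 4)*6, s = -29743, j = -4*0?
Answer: -31087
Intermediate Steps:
j = 0
Q(r, K) = -24 (Q(r, K) = (0 - 4)*6 = -4*6 = -24)
T(w) = -24*w
T(56) + s = -24*56 - 29743 = -1344 - 29743 = -31087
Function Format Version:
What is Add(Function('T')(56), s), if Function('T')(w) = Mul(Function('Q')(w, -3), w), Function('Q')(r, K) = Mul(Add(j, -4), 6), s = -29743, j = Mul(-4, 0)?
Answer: -31087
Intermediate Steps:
j = 0
Function('Q')(r, K) = -24 (Function('Q')(r, K) = Mul(Add(0, -4), 6) = Mul(-4, 6) = -24)
Function('T')(w) = Mul(-24, w)
Add(Function('T')(56), s) = Add(Mul(-24, 56), -29743) = Add(-1344, -29743) = -31087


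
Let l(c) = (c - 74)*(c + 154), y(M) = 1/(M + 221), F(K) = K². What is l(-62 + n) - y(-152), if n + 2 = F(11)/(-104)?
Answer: -9226418059/746304 ≈ -12363.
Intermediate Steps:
n = -329/104 (n = -2 + 11²/(-104) = -2 + 121*(-1/104) = -2 - 121/104 = -329/104 ≈ -3.1635)
y(M) = 1/(221 + M)
l(c) = (-74 + c)*(154 + c)
l(-62 + n) - y(-152) = (-11396 + (-62 - 329/104)² + 80*(-62 - 329/104)) - 1/(221 - 152) = (-11396 + (-6777/104)² + 80*(-6777/104)) - 1/69 = (-11396 + 45927729/10816 - 67770/13) - 1*1/69 = -133716047/10816 - 1/69 = -9226418059/746304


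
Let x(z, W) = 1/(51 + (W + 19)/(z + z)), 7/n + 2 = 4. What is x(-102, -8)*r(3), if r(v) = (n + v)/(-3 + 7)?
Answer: 663/20786 ≈ 0.031896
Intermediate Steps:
n = 7/2 (n = 7/(-2 + 4) = 7/2 ≈ 3.5000)
x(z, W) = 1/(51 + (19 + W)/(2*z)) (x(z, W) = 1/(51 + (19 + W)/((2*z))) = 1/(51 + (19 + W)*(1/(2*z))) = 1/(51 + (19 + W)/(2*z)))
r(v) = 7/8 + v/4 (r(v) = (7/2 + v)/(-3 + 7) = (7/2 + v)/4 = (7/2 + v)*(1/4) = 7/8 + v/4)
x(-102, -8)*r(3) = (2*(-102)/(19 - 8 + 102*(-102)))*(7/8 + (1/4)*3) = (2*(-102)/(19 - 8 - 10404))*(7/8 + 3/4) = (2*(-102)/(-10393))*(13/8) = (2*(-102)*(-1/10393))*(13/8) = (204/10393)*(13/8) = 663/20786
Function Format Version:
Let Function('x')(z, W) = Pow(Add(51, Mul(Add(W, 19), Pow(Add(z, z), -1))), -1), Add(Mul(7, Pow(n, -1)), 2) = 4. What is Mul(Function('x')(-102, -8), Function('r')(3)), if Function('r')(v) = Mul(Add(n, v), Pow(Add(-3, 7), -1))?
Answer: Rational(663, 20786) ≈ 0.031896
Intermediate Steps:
n = Rational(7, 2) (n = Mul(7, Pow(Add(-2, 4), -1)) = Mul(7, Pow(2, -1)) = Mul(7, Rational(1, 2)) = Rational(7, 2) ≈ 3.5000)
Function('x')(z, W) = Pow(Add(51, Mul(Rational(1, 2), Pow(z, -1), Add(19, W))), -1) (Function('x')(z, W) = Pow(Add(51, Mul(Add(19, W), Pow(Mul(2, z), -1))), -1) = Pow(Add(51, Mul(Add(19, W), Mul(Rational(1, 2), Pow(z, -1)))), -1) = Pow(Add(51, Mul(Rational(1, 2), Pow(z, -1), Add(19, W))), -1))
Function('r')(v) = Add(Rational(7, 8), Mul(Rational(1, 4), v)) (Function('r')(v) = Mul(Add(Rational(7, 2), v), Pow(Add(-3, 7), -1)) = Mul(Add(Rational(7, 2), v), Pow(4, -1)) = Mul(Add(Rational(7, 2), v), Rational(1, 4)) = Add(Rational(7, 8), Mul(Rational(1, 4), v)))
Mul(Function('x')(-102, -8), Function('r')(3)) = Mul(Mul(2, -102, Pow(Add(19, -8, Mul(102, -102)), -1)), Add(Rational(7, 8), Mul(Rational(1, 4), 3))) = Mul(Mul(2, -102, Pow(Add(19, -8, -10404), -1)), Add(Rational(7, 8), Rational(3, 4))) = Mul(Mul(2, -102, Pow(-10393, -1)), Rational(13, 8)) = Mul(Mul(2, -102, Rational(-1, 10393)), Rational(13, 8)) = Mul(Rational(204, 10393), Rational(13, 8)) = Rational(663, 20786)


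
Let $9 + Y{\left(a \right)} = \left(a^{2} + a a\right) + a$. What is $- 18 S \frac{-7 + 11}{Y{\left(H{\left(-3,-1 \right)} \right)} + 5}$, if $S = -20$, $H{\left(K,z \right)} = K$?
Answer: $\frac{1440}{11} \approx 130.91$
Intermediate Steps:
$Y{\left(a \right)} = -9 + a + 2 a^{2}$ ($Y{\left(a \right)} = -9 + \left(\left(a^{2} + a a\right) + a\right) = -9 + \left(\left(a^{2} + a^{2}\right) + a\right) = -9 + \left(2 a^{2} + a\right) = -9 + \left(a + 2 a^{2}\right) = -9 + a + 2 a^{2}$)
$- 18 S \frac{-7 + 11}{Y{\left(H{\left(-3,-1 \right)} \right)} + 5} = \left(-18\right) \left(-20\right) \frac{-7 + 11}{\left(-9 - 3 + 2 \left(-3\right)^{2}\right) + 5} = 360 \frac{4}{\left(-9 - 3 + 2 \cdot 9\right) + 5} = 360 \frac{4}{\left(-9 - 3 + 18\right) + 5} = 360 \frac{4}{6 + 5} = 360 \cdot \frac{4}{11} = \frac{1440}{11}$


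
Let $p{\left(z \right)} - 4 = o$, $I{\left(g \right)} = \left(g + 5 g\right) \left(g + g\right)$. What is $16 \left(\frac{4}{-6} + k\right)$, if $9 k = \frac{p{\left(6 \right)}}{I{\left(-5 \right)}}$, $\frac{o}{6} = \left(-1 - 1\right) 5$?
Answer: $- \frac{7424}{675} \approx -10.999$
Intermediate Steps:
$o = -60$ ($o = 6 \left(-1 - 1\right) 5 = 6 \left(\left(-2\right) 5\right) = 6 \left(-10\right) = -60$)
$I{\left(g \right)} = 12 g^{2}$ ($I{\left(g \right)} = 6 g 2 g = 12 g^{2}$)
$p{\left(z \right)} = -56$ ($p{\left(z \right)} = 4 - 60 = -56$)
$k = - \frac{14}{675}$ ($k = \frac{\left(-56\right) \frac{1}{12 \left(-5\right)^{2}}}{9} = \frac{\left(-56\right) \frac{1}{12 \cdot 25}}{9} = \frac{\left(-56\right) \frac{1}{300}}{9} = \frac{1}{9} \left(- \frac{14}{75}\right) = - \frac{14}{675} \approx -0.020741$)
$16 \left(\frac{4}{-6} + k\right) = 16 \left(\frac{4}{-6} - \frac{14}{675}\right) = 16 \left(4 \left(- \frac{1}{6}\right) - \frac{14}{675}\right) = 16 \left(- \frac{2}{3} - \frac{14}{675}\right) = 16 \left(- \frac{464}{675}\right) = - \frac{7424}{675}$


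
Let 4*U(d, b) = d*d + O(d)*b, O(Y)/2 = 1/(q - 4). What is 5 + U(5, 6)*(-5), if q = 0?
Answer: -45/2 ≈ -22.500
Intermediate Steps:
O(Y) = -1/2 (O(Y) = 2/(0 - 4) = 2/(-4) = 2*(-1/4) = -1/2)
U(d, b) = -b/8 + d**2/4 (U(d, b) = (d*d - b/2)/4 = (d**2 - b/2)/4 = -b/8 + d**2/4)
5 + U(5, 6)*(-5) = 5 + (-1/8*6 + (1/4)*5**2)*(-5) = 5 + (-3/4 + (1/4)*25)*(-5) = 5 + (-3/4 + 25/4)*(-5) = 5 + (11/2)*(-5) = 5 - 55/2 = -45/2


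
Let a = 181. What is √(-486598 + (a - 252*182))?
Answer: I*√532281 ≈ 729.58*I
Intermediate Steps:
√(-486598 + (a - 252*182)) = √(-486598 + (181 - 252*182)) = √(-486598 + (181 - 45864)) = √(-486598 - 45683) = √(-532281) = I*√532281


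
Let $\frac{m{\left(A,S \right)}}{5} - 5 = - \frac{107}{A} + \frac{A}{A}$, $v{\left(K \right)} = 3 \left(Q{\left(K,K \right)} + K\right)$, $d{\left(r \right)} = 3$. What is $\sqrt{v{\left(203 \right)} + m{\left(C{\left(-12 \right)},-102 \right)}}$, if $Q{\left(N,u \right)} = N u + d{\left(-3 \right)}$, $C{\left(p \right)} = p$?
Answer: $\frac{\sqrt{4475505}}{6} \approx 352.59$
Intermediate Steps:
$Q{\left(N,u \right)} = 3 + N u$ ($Q{\left(N,u \right)} = N u + 3 = 3 + N u$)
$v{\left(K \right)} = 9 + 3 K + 3 K^{2}$ ($v{\left(K \right)} = 3 \left(\left(3 + K K\right) + K\right) = 3 \left(\left(3 + K^{2}\right) + K\right) = 3 \left(3 + K + K^{2}\right) = 9 + 3 K + 3 K^{2}$)
$m{\left(A,S \right)} = 30 - \frac{535}{A}$ ($m{\left(A,S \right)} = 25 + 5 \left(- \frac{107}{A} + \frac{A}{A}\right) = 25 + 5 \left(- \frac{107}{A} + 1\right) = 25 + 5 \left(1 - \frac{107}{A}\right) = 25 + \left(5 - \frac{535}{A}\right) = 30 - \frac{535}{A}$)
$\sqrt{v{\left(203 \right)} + m{\left(C{\left(-12 \right)},-102 \right)}} = \sqrt{\left(9 + 3 \cdot 203 + 3 \cdot 203^{2}\right) - \left(-30 + \frac{535}{-12}\right)} = \sqrt{\left(9 + 609 + 3 \cdot 41209\right) + \left(30 - - \frac{535}{12}\right)} = \sqrt{\left(9 + 609 + 123627\right) + \left(30 + \frac{535}{12}\right)} = \sqrt{124245 + \frac{895}{12}} = \sqrt{\frac{1491835}{12}} = \frac{\sqrt{4475505}}{6}$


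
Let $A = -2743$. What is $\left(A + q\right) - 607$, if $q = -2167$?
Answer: $-5517$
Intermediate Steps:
$\left(A + q\right) - 607 = \left(-2743 - 2167\right) - 607 = -4910 - 607 = -5517$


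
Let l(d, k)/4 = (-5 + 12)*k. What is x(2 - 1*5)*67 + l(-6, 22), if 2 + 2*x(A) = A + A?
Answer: 348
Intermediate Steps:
x(A) = -1 + A (x(A) = -1 + (A + A)/2 = -1 + (2*A)/2 = -1 + A)
l(d, k) = 28*k (l(d, k) = 4*((-5 + 12)*k) = 4*(7*k) = 28*k)
x(2 - 1*5)*67 + l(-6, 22) = (-1 + (2 - 1*5))*67 + 28*22 = (-1 + (2 - 5))*67 + 616 = (-1 - 3)*67 + 616 = -4*67 + 616 = -268 + 616 = 348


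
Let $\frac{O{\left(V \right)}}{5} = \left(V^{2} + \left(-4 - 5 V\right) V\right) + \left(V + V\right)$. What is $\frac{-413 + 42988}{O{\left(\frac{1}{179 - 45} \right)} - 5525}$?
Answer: $- \frac{38223835}{4960413} \approx -7.7058$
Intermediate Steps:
$O{\left(V \right)} = 5 V^{2} + 10 V + 5 V \left(-4 - 5 V\right)$ ($O{\left(V \right)} = 5 \left(\left(V^{2} + \left(-4 - 5 V\right) V\right) + \left(V + V\right)\right) = 5 \left(\left(V^{2} + V \left(-4 - 5 V\right)\right) + 2 V\right) = 5 \left(V^{2} + 2 V + V \left(-4 - 5 V\right)\right) = 5 V^{2} + 10 V + 5 V \left(-4 - 5 V\right)$)
$\frac{-413 + 42988}{O{\left(\frac{1}{179 - 45} \right)} - 5525} = \frac{-413 + 42988}{- \frac{10 \left(1 + \frac{2}{179 - 45}\right)}{179 - 45} - 5525} = \frac{42575}{- \frac{10 \left(1 + \frac{2}{134}\right)}{134} - 5525} = \frac{42575}{\left(-10\right) \frac{1}{134} \left(1 + 2 \cdot \frac{1}{134}\right) - 5525} = \frac{42575}{\left(-10\right) \frac{1}{134} \left(1 + \frac{1}{67}\right) - 5525} = \frac{42575}{\left(-10\right) \frac{1}{134} \cdot \frac{68}{67} - 5525} = \frac{42575}{- \frac{340}{4489} - 5525} = \frac{42575}{- \frac{24802065}{4489}} = 42575 \left(- \frac{4489}{24802065}\right) = - \frac{38223835}{4960413}$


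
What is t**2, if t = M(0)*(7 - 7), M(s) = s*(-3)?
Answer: 0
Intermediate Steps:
M(s) = -3*s
t = 0 (t = (-3*0)*(7 - 7) = 0*0 = 0)
t**2 = 0**2 = 0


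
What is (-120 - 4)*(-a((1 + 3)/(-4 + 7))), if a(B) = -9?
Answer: -1116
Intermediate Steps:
(-120 - 4)*(-a((1 + 3)/(-4 + 7))) = (-120 - 4)*(-1*(-9)) = -124*9 = -1116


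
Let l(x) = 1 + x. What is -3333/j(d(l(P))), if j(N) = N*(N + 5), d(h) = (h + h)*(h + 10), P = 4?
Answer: -1111/7750 ≈ -0.14335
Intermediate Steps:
d(h) = 2*h*(10 + h) (d(h) = (2*h)*(10 + h) = 2*h*(10 + h))
j(N) = N*(5 + N)
-3333/j(d(l(P))) = -3333*1/(2*(1 + 4)*(5 + 2*(1 + 4)*(10 + (1 + 4)))*(10 + (1 + 4))) = -3333*1/(10*(5 + 2*5*(10 + 5))*(10 + 5)) = -3333*1/(150*(5 + 2*5*15)) = -3333*1/(150*(5 + 150)) = -3333/(150*155) = -3333/23250 = -3333*1/23250 = -1111/7750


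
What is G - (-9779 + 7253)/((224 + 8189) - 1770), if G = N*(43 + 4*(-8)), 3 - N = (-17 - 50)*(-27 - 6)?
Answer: -161342658/6643 ≈ -24288.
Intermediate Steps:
N = -2208 (N = 3 - (-17 - 50)*(-27 - 6) = 3 - (-67)*(-33) = 3 - 1*2211 = 3 - 2211 = -2208)
G = -24288 (G = -2208*(43 + 4*(-8)) = -2208*(43 - 32) = -2208*11 = -24288)
G - (-9779 + 7253)/((224 + 8189) - 1770) = -24288 - (-9779 + 7253)/((224 + 8189) - 1770) = -24288 - (-2526)/(8413 - 1770) = -24288 - (-2526)/6643 = -24288 - 1*(-2526/6643) = -24288 + 2526/6643 = -161342658/6643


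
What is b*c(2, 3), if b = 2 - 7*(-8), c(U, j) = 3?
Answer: 174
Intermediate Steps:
b = 58 (b = 2 + 56 = 58)
b*c(2, 3) = 58*3 = 174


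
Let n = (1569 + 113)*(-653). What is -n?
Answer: 1098346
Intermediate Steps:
n = -1098346 (n = 1682*(-653) = -1098346)
-n = -1*(-1098346) = 1098346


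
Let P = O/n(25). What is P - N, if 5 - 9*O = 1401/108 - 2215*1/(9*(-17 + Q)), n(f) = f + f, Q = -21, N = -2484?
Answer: 764565317/307800 ≈ 2484.0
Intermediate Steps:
n(f) = 2*f
O = -9883/6156 (O = 5/9 - (1401/108 - 2215*1/(9*(-17 - 21)))/9 = 5/9 - (1401*(1/108) - 2215/((-38*9)))/9 = 5/9 - (467/36 - 2215/(-342))/9 = 5/9 - (467/36 - 2215*(-1/342))/9 = 5/9 - (467/36 + 2215/342)/9 = 5/9 - ⅑*13303/684 = 5/9 - 13303/6156 = -9883/6156 ≈ -1.6054)
P = -9883/307800 (P = -9883/(6156*(2*25)) = -9883/6156/50 = -9883/6156*1/50 = -9883/307800 ≈ -0.032108)
P - N = -9883/307800 - 1*(-2484) = -9883/307800 + 2484 = 764565317/307800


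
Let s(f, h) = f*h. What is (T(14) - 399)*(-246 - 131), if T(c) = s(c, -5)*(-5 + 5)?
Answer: 150423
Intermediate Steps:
T(c) = 0 (T(c) = (c*(-5))*(-5 + 5) = -5*c*0 = 0)
(T(14) - 399)*(-246 - 131) = (0 - 399)*(-246 - 131) = -399*(-377) = 150423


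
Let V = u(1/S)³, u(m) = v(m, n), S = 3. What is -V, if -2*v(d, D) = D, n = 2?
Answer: 1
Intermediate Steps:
v(d, D) = -D/2
u(m) = -1 (u(m) = -½*2 = -1)
V = -1 (V = (-1)³ = -1)
-V = -1*(-1) = 1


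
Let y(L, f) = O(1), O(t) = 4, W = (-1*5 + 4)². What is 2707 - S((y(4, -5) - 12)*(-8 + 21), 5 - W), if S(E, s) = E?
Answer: 2811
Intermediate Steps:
W = 1 (W = (-5 + 4)² = (-1)² = 1)
y(L, f) = 4
2707 - S((y(4, -5) - 12)*(-8 + 21), 5 - W) = 2707 - (4 - 12)*(-8 + 21) = 2707 - (-8)*13 = 2707 - 1*(-104) = 2707 + 104 = 2811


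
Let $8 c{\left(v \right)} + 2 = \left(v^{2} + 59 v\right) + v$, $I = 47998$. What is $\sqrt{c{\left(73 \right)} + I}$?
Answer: $\frac{\sqrt{787382}}{4} \approx 221.84$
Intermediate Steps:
$c{\left(v \right)} = - \frac{1}{4} + \frac{v^{2}}{8} + \frac{15 v}{2}$ ($c{\left(v \right)} = - \frac{1}{4} + \frac{\left(v^{2} + 59 v\right) + v}{8} = - \frac{1}{4} + \frac{v^{2} + 60 v}{8} = - \frac{1}{4} + \left(\frac{v^{2}}{8} + \frac{15 v}{2}\right) = - \frac{1}{4} + \frac{v^{2}}{8} + \frac{15 v}{2}$)
$\sqrt{c{\left(73 \right)} + I} = \sqrt{\left(- \frac{1}{4} + \frac{73^{2}}{8} + \frac{15}{2} \cdot 73\right) + 47998} = \sqrt{\left(- \frac{1}{4} + \frac{1}{8} \cdot 5329 + \frac{1095}{2}\right) + 47998} = \sqrt{\left(- \frac{1}{4} + \frac{5329}{8} + \frac{1095}{2}\right) + 47998} = \sqrt{\frac{9707}{8} + 47998} = \sqrt{\frac{393691}{8}} = \frac{\sqrt{787382}}{4}$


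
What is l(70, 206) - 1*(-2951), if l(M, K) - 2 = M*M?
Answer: 7853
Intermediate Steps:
l(M, K) = 2 + M² (l(M, K) = 2 + M*M = 2 + M²)
l(70, 206) - 1*(-2951) = (2 + 70²) - 1*(-2951) = (2 + 4900) + 2951 = 4902 + 2951 = 7853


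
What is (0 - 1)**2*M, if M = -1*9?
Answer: -9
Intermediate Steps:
M = -9
(0 - 1)**2*M = (0 - 1)**2*(-9) = (-1)**2*(-9) = 1*(-9) = -9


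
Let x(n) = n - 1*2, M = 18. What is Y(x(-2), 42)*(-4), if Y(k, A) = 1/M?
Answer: -2/9 ≈ -0.22222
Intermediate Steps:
x(n) = -2 + n (x(n) = n - 2 = -2 + n)
Y(k, A) = 1/18
Y(x(-2), 42)*(-4) = (1/18)*(-4) = -2/9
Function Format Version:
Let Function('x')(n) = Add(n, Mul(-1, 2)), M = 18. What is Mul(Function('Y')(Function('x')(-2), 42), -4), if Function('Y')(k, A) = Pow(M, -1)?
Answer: Rational(-2, 9) ≈ -0.22222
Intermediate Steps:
Function('x')(n) = Add(-2, n) (Function('x')(n) = Add(n, -2) = Add(-2, n))
Function('Y')(k, A) = Rational(1, 18) (Function('Y')(k, A) = Pow(18, -1) = Rational(1, 18))
Mul(Function('Y')(Function('x')(-2), 42), -4) = Mul(Rational(1, 18), -4) = Rational(-2, 9)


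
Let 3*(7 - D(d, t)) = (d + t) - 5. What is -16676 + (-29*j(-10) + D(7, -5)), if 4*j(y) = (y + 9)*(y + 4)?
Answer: -33423/2 ≈ -16712.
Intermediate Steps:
D(d, t) = 26/3 - d/3 - t/3 (D(d, t) = 7 - ((d + t) - 5)/3 = 7 - (-5 + d + t)/3 = 7 + (5/3 - d/3 - t/3) = 26/3 - d/3 - t/3)
j(y) = (4 + y)*(9 + y)/4 (j(y) = ((y + 9)*(y + 4))/4 = ((9 + y)*(4 + y))/4 = ((4 + y)*(9 + y))/4 = (4 + y)*(9 + y)/4)
-16676 + (-29*j(-10) + D(7, -5)) = -16676 + (-29*(9 + (¼)*(-10)² + (13/4)*(-10)) + (26/3 - ⅓*7 - ⅓*(-5))) = -16676 + (-29*(9 + (¼)*100 - 65/2) + (26/3 - 7/3 + 5/3)) = -16676 + (-29*(9 + 25 - 65/2) + 8) = -16676 + (-29*3/2 + 8) = -16676 + (-87/2 + 8) = -16676 - 71/2 = -33423/2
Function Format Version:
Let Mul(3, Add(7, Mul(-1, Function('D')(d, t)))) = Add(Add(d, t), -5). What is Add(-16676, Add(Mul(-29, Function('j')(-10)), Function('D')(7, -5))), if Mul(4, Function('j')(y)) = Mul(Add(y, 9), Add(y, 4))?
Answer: Rational(-33423, 2) ≈ -16712.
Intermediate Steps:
Function('D')(d, t) = Add(Rational(26, 3), Mul(Rational(-1, 3), d), Mul(Rational(-1, 3), t)) (Function('D')(d, t) = Add(7, Mul(Rational(-1, 3), Add(Add(d, t), -5))) = Add(7, Mul(Rational(-1, 3), Add(-5, d, t))) = Add(7, Add(Rational(5, 3), Mul(Rational(-1, 3), d), Mul(Rational(-1, 3), t))) = Add(Rational(26, 3), Mul(Rational(-1, 3), d), Mul(Rational(-1, 3), t)))
Function('j')(y) = Mul(Rational(1, 4), Add(4, y), Add(9, y)) (Function('j')(y) = Mul(Rational(1, 4), Mul(Add(y, 9), Add(y, 4))) = Mul(Rational(1, 4), Mul(Add(9, y), Add(4, y))) = Mul(Rational(1, 4), Mul(Add(4, y), Add(9, y))) = Mul(Rational(1, 4), Add(4, y), Add(9, y)))
Add(-16676, Add(Mul(-29, Function('j')(-10)), Function('D')(7, -5))) = Add(-16676, Add(Mul(-29, Add(9, Mul(Rational(1, 4), Pow(-10, 2)), Mul(Rational(13, 4), -10))), Add(Rational(26, 3), Mul(Rational(-1, 3), 7), Mul(Rational(-1, 3), -5)))) = Add(-16676, Add(Mul(-29, Add(9, Mul(Rational(1, 4), 100), Rational(-65, 2))), Add(Rational(26, 3), Rational(-7, 3), Rational(5, 3)))) = Add(-16676, Add(Mul(-29, Add(9, 25, Rational(-65, 2))), 8)) = Add(-16676, Add(Mul(-29, Rational(3, 2)), 8)) = Add(-16676, Add(Rational(-87, 2), 8)) = Add(-16676, Rational(-71, 2)) = Rational(-33423, 2)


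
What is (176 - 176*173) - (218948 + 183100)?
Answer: -432320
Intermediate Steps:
(176 - 176*173) - (218948 + 183100) = (176 - 30448) - 1*402048 = -30272 - 402048 = -432320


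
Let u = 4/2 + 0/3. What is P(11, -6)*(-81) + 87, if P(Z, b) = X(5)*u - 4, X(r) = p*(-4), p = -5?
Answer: -2829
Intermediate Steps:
X(r) = 20 (X(r) = -5*(-4) = 20)
u = 2 (u = 4*(1/2) + 0*(1/3) = 2 + 0 = 2)
P(Z, b) = 36 (P(Z, b) = 20*2 - 4 = 40 - 4 = 36)
P(11, -6)*(-81) + 87 = 36*(-81) + 87 = -2916 + 87 = -2829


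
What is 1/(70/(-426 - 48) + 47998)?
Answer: 237/11375491 ≈ 2.0834e-5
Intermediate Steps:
1/(70/(-426 - 48) + 47998) = 1/(70/(-474) + 47998) = 1/(70*(-1/474) + 47998) = 1/(-35/237 + 47998) = 1/(11375491/237) = 237/11375491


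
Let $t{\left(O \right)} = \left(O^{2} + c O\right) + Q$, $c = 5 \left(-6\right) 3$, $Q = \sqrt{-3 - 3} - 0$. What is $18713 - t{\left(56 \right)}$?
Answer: $20617 - i \sqrt{6} \approx 20617.0 - 2.4495 i$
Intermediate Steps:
$Q = i \sqrt{6}$ ($Q = \sqrt{-6} + 0 = i \sqrt{6} + 0 = i \sqrt{6} \approx 2.4495 i$)
$c = -90$ ($c = \left(-30\right) 3 = -90$)
$t{\left(O \right)} = O^{2} - 90 O + i \sqrt{6}$ ($t{\left(O \right)} = \left(O^{2} - 90 O\right) + i \sqrt{6} = O^{2} - 90 O + i \sqrt{6}$)
$18713 - t{\left(56 \right)} = 18713 - \left(56^{2} - 5040 + i \sqrt{6}\right) = 18713 - \left(3136 - 5040 + i \sqrt{6}\right) = 18713 - \left(-1904 + i \sqrt{6}\right) = 18713 + \left(1904 - i \sqrt{6}\right) = 20617 - i \sqrt{6}$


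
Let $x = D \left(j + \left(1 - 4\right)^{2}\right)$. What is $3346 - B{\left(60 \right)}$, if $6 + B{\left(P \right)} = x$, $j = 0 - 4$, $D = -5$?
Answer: $3377$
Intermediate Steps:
$j = -4$ ($j = 0 - 4 = -4$)
$x = -25$ ($x = - 5 \left(-4 + \left(1 - 4\right)^{2}\right) = - 5 \left(-4 + \left(-3\right)^{2}\right) = - 5 \left(-4 + 9\right) = \left(-5\right) 5 = -25$)
$B{\left(P \right)} = -31$ ($B{\left(P \right)} = -6 - 25 = -31$)
$3346 - B{\left(60 \right)} = 3346 - -31 = 3346 + 31 = 3377$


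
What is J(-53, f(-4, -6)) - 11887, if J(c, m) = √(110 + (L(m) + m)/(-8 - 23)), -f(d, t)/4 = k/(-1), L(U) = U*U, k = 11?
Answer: -11887 + √44330/31 ≈ -11880.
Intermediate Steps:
L(U) = U²
f(d, t) = 44 (f(d, t) = -44/(-1) = -44*(-1) = -4*(-11) = 44)
J(c, m) = √(110 - m/31 - m²/31) (J(c, m) = √(110 + (m² + m)/(-8 - 23)) = √(110 + (m + m²)/(-31)) = √(110 + (m + m²)*(-1/31)) = √(110 + (-m/31 - m²/31)) = √(110 - m/31 - m²/31))
J(-53, f(-4, -6)) - 11887 = √(105710 - 31*44 - 31*44²)/31 - 11887 = √(105710 - 1364 - 31*1936)/31 - 11887 = √(105710 - 1364 - 60016)/31 - 11887 = √44330/31 - 11887 = -11887 + √44330/31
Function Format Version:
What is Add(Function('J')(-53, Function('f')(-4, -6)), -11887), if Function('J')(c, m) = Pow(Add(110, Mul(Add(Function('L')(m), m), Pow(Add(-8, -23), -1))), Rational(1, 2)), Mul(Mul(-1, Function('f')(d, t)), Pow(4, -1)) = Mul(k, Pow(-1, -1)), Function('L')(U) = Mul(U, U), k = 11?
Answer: Add(-11887, Mul(Rational(1, 31), Pow(44330, Rational(1, 2)))) ≈ -11880.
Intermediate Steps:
Function('L')(U) = Pow(U, 2)
Function('f')(d, t) = 44 (Function('f')(d, t) = Mul(-4, Mul(11, Pow(-1, -1))) = Mul(-4, Mul(11, -1)) = Mul(-4, -11) = 44)
Function('J')(c, m) = Pow(Add(110, Mul(Rational(-1, 31), m), Mul(Rational(-1, 31), Pow(m, 2))), Rational(1, 2)) (Function('J')(c, m) = Pow(Add(110, Mul(Add(Pow(m, 2), m), Pow(Add(-8, -23), -1))), Rational(1, 2)) = Pow(Add(110, Mul(Add(m, Pow(m, 2)), Pow(-31, -1))), Rational(1, 2)) = Pow(Add(110, Mul(Add(m, Pow(m, 2)), Rational(-1, 31))), Rational(1, 2)) = Pow(Add(110, Add(Mul(Rational(-1, 31), m), Mul(Rational(-1, 31), Pow(m, 2)))), Rational(1, 2)) = Pow(Add(110, Mul(Rational(-1, 31), m), Mul(Rational(-1, 31), Pow(m, 2))), Rational(1, 2)))
Add(Function('J')(-53, Function('f')(-4, -6)), -11887) = Add(Mul(Rational(1, 31), Pow(Add(105710, Mul(-31, 44), Mul(-31, Pow(44, 2))), Rational(1, 2))), -11887) = Add(Mul(Rational(1, 31), Pow(Add(105710, -1364, Mul(-31, 1936)), Rational(1, 2))), -11887) = Add(Mul(Rational(1, 31), Pow(Add(105710, -1364, -60016), Rational(1, 2))), -11887) = Add(Mul(Rational(1, 31), Pow(44330, Rational(1, 2))), -11887) = Add(-11887, Mul(Rational(1, 31), Pow(44330, Rational(1, 2))))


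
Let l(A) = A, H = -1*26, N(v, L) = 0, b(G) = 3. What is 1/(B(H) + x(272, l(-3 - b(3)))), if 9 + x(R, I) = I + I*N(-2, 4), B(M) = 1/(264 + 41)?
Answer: -305/4574 ≈ -0.066681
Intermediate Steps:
H = -26
B(M) = 1/305
x(R, I) = -9 + I (x(R, I) = -9 + (I + I*0) = -9 + (I + 0) = -9 + I)
1/(B(H) + x(272, l(-3 - b(3)))) = 1/(1/305 + (-9 + (-3 - 1*3))) = 1/(1/305 + (-9 + (-3 - 3))) = 1/(1/305 + (-9 - 6)) = 1/(1/305 - 15) = 1/(-4574/305) = -305/4574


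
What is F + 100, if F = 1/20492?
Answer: 2049201/20492 ≈ 100.00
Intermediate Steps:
F = 1/20492 ≈ 4.8800e-5
F + 100 = 1/20492 + 100 = 2049201/20492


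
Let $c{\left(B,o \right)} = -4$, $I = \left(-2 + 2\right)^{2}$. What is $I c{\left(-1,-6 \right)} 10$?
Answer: $0$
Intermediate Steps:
$I = 0$ ($I = 0^{2} = 0$)
$I c{\left(-1,-6 \right)} 10 = 0 \left(-4\right) 10 = 0 \cdot 10 = 0$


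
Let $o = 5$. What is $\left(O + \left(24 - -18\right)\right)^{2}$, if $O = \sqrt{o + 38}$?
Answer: $\left(42 + \sqrt{43}\right)^{2} \approx 2357.8$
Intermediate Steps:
$O = \sqrt{43}$ ($O = \sqrt{5 + 38} = \sqrt{43} \approx 6.5574$)
$\left(O + \left(24 - -18\right)\right)^{2} = \left(\sqrt{43} + \left(24 - -18\right)\right)^{2} = \left(\sqrt{43} + \left(24 + 18\right)\right)^{2} = \left(\sqrt{43} + 42\right)^{2} = \left(42 + \sqrt{43}\right)^{2}$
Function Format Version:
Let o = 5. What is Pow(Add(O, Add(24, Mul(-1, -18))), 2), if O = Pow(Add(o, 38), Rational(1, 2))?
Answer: Pow(Add(42, Pow(43, Rational(1, 2))), 2) ≈ 2357.8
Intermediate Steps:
O = Pow(43, Rational(1, 2)) (O = Pow(Add(5, 38), Rational(1, 2)) = Pow(43, Rational(1, 2)) ≈ 6.5574)
Pow(Add(O, Add(24, Mul(-1, -18))), 2) = Pow(Add(Pow(43, Rational(1, 2)), Add(24, Mul(-1, -18))), 2) = Pow(Add(Pow(43, Rational(1, 2)), Add(24, 18)), 2) = Pow(Add(Pow(43, Rational(1, 2)), 42), 2) = Pow(Add(42, Pow(43, Rational(1, 2))), 2)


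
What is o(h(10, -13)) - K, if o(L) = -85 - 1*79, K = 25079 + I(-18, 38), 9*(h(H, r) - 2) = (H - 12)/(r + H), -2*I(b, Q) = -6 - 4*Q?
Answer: -25322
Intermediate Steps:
I(b, Q) = 3 + 2*Q (I(b, Q) = -(-6 - 4*Q)/2 = 3 + 2*Q)
h(H, r) = 2 + (-12 + H)/(9*(H + r)) (h(H, r) = 2 + ((H - 12)/(r + H))/9 = 2 + ((-12 + H)/(H + r))/9 = 2 + (-12 + H)/(9*(H + r)))
K = 25158 (K = 25079 + (3 + 2*38) = 25079 + (3 + 76) = 25079 + 79 = 25158)
o(L) = -164 (o(L) = -85 - 79 = -164)
o(h(10, -13)) - K = -164 - 1*25158 = -164 - 25158 = -25322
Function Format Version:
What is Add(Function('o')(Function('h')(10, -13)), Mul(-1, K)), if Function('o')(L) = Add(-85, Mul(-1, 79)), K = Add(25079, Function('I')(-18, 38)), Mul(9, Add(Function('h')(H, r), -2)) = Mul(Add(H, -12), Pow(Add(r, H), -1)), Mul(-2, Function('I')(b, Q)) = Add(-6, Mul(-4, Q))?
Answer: -25322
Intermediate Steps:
Function('I')(b, Q) = Add(3, Mul(2, Q)) (Function('I')(b, Q) = Mul(Rational(-1, 2), Add(-6, Mul(-4, Q))) = Add(3, Mul(2, Q)))
Function('h')(H, r) = Add(2, Mul(Rational(1, 9), Pow(Add(H, r), -1), Add(-12, H))) (Function('h')(H, r) = Add(2, Mul(Rational(1, 9), Mul(Add(H, -12), Pow(Add(r, H), -1)))) = Add(2, Mul(Rational(1, 9), Mul(Add(-12, H), Pow(Add(H, r), -1)))) = Add(2, Mul(Rational(1, 9), Mul(Pow(Add(H, r), -1), Add(-12, H)))) = Add(2, Mul(Rational(1, 9), Pow(Add(H, r), -1), Add(-12, H))))
K = 25158 (K = Add(25079, Add(3, Mul(2, 38))) = Add(25079, Add(3, 76)) = Add(25079, 79) = 25158)
Function('o')(L) = -164 (Function('o')(L) = Add(-85, -79) = -164)
Add(Function('o')(Function('h')(10, -13)), Mul(-1, K)) = Add(-164, Mul(-1, 25158)) = Add(-164, -25158) = -25322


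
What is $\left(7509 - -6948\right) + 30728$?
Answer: $45185$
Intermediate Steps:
$\left(7509 - -6948\right) + 30728 = \left(7509 + 6948\right) + 30728 = 14457 + 30728 = 45185$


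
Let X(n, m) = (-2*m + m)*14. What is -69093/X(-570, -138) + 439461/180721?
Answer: -3879172467/116384324 ≈ -33.331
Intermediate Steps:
X(n, m) = -14*m (X(n, m) = -m*14 = -14*m)
-69093/X(-570, -138) + 439461/180721 = -69093/((-14*(-138))) + 439461/180721 = -69093/1932 + 439461*(1/180721) = -69093*1/1932 + 439461/180721 = -23031/644 + 439461/180721 = -3879172467/116384324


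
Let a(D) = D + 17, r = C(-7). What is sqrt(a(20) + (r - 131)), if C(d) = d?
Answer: I*sqrt(101) ≈ 10.05*I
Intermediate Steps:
r = -7
a(D) = 17 + D
sqrt(a(20) + (r - 131)) = sqrt((17 + 20) + (-7 - 131)) = sqrt(37 - 138) = sqrt(-101) = I*sqrt(101)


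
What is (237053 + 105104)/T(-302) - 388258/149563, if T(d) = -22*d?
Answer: 48594441239/993696572 ≈ 48.903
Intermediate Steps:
(237053 + 105104)/T(-302) - 388258/149563 = (237053 + 105104)/((-22*(-302))) - 388258/149563 = 342157/6644 - 388258*1/149563 = 342157*(1/6644) - 388258/149563 = 342157/6644 - 388258/149563 = 48594441239/993696572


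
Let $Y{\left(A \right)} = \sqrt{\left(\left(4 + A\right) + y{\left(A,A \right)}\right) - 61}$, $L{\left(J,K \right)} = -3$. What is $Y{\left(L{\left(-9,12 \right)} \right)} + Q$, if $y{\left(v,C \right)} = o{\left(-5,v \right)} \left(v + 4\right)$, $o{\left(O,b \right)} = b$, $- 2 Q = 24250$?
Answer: $-12125 + 3 i \sqrt{7} \approx -12125.0 + 7.9373 i$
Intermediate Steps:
$Q = -12125$ ($Q = \left(- \frac{1}{2}\right) 24250 = -12125$)
$y{\left(v,C \right)} = v \left(4 + v\right)$ ($y{\left(v,C \right)} = v \left(v + 4\right) = v \left(4 + v\right)$)
$Y{\left(A \right)} = \sqrt{-57 + A + A \left(4 + A\right)}$ ($Y{\left(A \right)} = \sqrt{\left(\left(4 + A\right) + A \left(4 + A\right)\right) - 61} = \sqrt{\left(4 + A + A \left(4 + A\right)\right) - 61} = \sqrt{-57 + A + A \left(4 + A\right)}$)
$Y{\left(L{\left(-9,12 \right)} \right)} + Q = \sqrt{-57 - 3 - 3 \left(4 - 3\right)} - 12125 = \sqrt{-57 - 3 - 3} - 12125 = \sqrt{-63} - 12125 = 3 i \sqrt{7} - 12125 = -12125 + 3 i \sqrt{7}$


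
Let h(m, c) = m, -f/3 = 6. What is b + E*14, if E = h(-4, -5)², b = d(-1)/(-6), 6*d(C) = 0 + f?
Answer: 449/2 ≈ 224.50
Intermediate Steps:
f = -18 (f = -3*6 = -18)
d(C) = -3 (d(C) = (0 - 18)/6 = (⅙)*(-18) = -3)
b = ½ (b = -3/(-6) = -3*(-⅙) = ½ ≈ 0.50000)
E = 16 (E = (-4)² = 16)
b + E*14 = ½ + 16*14 = ½ + 224 = 449/2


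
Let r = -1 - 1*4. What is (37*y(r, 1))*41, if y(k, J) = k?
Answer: -7585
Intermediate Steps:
r = -5 (r = -1 - 4 = -5)
(37*y(r, 1))*41 = (37*(-5))*41 = -185*41 = -7585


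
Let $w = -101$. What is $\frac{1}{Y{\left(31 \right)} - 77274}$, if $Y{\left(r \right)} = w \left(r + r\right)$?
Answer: $- \frac{1}{83536} \approx -1.1971 \cdot 10^{-5}$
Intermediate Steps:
$Y{\left(r \right)} = - 202 r$ ($Y{\left(r \right)} = - 101 \left(r + r\right) = - 101 \cdot 2 r = - 202 r$)
$\frac{1}{Y{\left(31 \right)} - 77274} = \frac{1}{\left(-202\right) 31 - 77274} = \frac{1}{-6262 - 77274} = \frac{1}{-83536} = - \frac{1}{83536}$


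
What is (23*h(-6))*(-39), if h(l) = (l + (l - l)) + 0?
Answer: 5382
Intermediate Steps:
h(l) = l (h(l) = (l + 0) + 0 = l + 0 = l)
(23*h(-6))*(-39) = (23*(-6))*(-39) = -138*(-39) = 5382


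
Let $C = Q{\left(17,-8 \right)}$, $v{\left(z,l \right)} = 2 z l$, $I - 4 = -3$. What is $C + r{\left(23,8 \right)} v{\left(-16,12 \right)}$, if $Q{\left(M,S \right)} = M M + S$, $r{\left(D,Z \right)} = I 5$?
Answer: $-1639$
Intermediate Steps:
$I = 1$ ($I = 4 - 3 = 1$)
$r{\left(D,Z \right)} = 5$ ($r{\left(D,Z \right)} = 1 \cdot 5 = 5$)
$v{\left(z,l \right)} = 2 l z$
$Q{\left(M,S \right)} = S + M^{2}$ ($Q{\left(M,S \right)} = M^{2} + S = S + M^{2}$)
$C = 281$ ($C = -8 + 17^{2} = -8 + 289 = 281$)
$C + r{\left(23,8 \right)} v{\left(-16,12 \right)} = 281 + 5 \cdot 2 \cdot 12 \left(-16\right) = 281 + 5 \left(-384\right) = 281 - 1920 = -1639$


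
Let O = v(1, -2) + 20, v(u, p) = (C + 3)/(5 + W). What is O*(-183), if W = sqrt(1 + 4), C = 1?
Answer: -3843 + 183*sqrt(5)/5 ≈ -3761.2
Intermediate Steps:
W = sqrt(5) ≈ 2.2361
v(u, p) = 4/(5 + sqrt(5)) (v(u, p) = (1 + 3)/(5 + sqrt(5)) = 4/(5 + sqrt(5)))
O = 21 - sqrt(5)/5 (O = (1 - sqrt(5)/5) + 20 = 21 - sqrt(5)/5 ≈ 20.553)
O*(-183) = (21 - sqrt(5)/5)*(-183) = -3843 + 183*sqrt(5)/5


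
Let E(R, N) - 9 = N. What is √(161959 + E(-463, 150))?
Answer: √162118 ≈ 402.64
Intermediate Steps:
E(R, N) = 9 + N
√(161959 + E(-463, 150)) = √(161959 + (9 + 150)) = √(161959 + 159) = √162118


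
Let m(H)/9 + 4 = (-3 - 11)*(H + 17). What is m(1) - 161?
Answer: -2465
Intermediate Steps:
m(H) = -2178 - 126*H (m(H) = -36 + 9*((-3 - 11)*(H + 17)) = -36 + 9*(-14*(17 + H)) = -36 + 9*(-238 - 14*H) = -36 + (-2142 - 126*H) = -2178 - 126*H)
m(1) - 161 = (-2178 - 126*1) - 161 = (-2178 - 126) - 161 = -2304 - 161 = -2465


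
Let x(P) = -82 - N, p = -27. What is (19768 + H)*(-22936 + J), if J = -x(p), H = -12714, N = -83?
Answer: -161797598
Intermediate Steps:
x(P) = 1 (x(P) = -82 - 1*(-83) = -82 + 83 = 1)
J = -1 (J = -1*1 = -1)
(19768 + H)*(-22936 + J) = (19768 - 12714)*(-22936 - 1) = 7054*(-22937) = -161797598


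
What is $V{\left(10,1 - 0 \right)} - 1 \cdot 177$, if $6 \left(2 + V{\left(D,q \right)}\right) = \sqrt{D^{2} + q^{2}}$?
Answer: $-179 + \frac{\sqrt{101}}{6} \approx -177.32$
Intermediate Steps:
$V{\left(D,q \right)} = -2 + \frac{\sqrt{D^{2} + q^{2}}}{6}$
$V{\left(10,1 - 0 \right)} - 1 \cdot 177 = \left(-2 + \frac{\sqrt{10^{2} + \left(1 - 0\right)^{2}}}{6}\right) - 1 \cdot 177 = \left(-2 + \frac{\sqrt{100 + \left(1 + 0\right)^{2}}}{6}\right) - 177 = \left(-2 + \frac{\sqrt{100 + 1^{2}}}{6}\right) - 177 = \left(-2 + \frac{\sqrt{100 + 1}}{6}\right) - 177 = \left(-2 + \frac{\sqrt{101}}{6}\right) - 177 = -179 + \frac{\sqrt{101}}{6}$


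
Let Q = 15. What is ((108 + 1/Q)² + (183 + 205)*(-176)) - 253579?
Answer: -69792434/225 ≈ -3.1019e+5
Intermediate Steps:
((108 + 1/Q)² + (183 + 205)*(-176)) - 253579 = ((108 + 1/15)² + (183 + 205)*(-176)) - 253579 = ((108 + 1/15)² + 388*(-176)) - 253579 = ((1621/15)² - 68288) - 253579 = (2627641/225 - 68288) - 253579 = -12737159/225 - 253579 = -69792434/225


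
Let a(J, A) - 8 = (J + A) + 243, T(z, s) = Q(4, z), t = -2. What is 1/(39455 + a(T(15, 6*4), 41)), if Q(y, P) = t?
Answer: 1/39745 ≈ 2.5160e-5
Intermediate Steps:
Q(y, P) = -2
T(z, s) = -2
a(J, A) = 251 + A + J (a(J, A) = 8 + ((J + A) + 243) = 8 + ((A + J) + 243) = 8 + (243 + A + J) = 251 + A + J)
1/(39455 + a(T(15, 6*4), 41)) = 1/(39455 + (251 + 41 - 2)) = 1/(39455 + 290) = 1/39745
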